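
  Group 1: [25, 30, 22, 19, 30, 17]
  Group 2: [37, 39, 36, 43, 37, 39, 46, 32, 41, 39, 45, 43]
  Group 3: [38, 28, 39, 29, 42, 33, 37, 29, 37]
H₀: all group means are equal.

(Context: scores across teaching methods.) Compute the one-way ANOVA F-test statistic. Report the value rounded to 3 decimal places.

Group means [23.83, 39.75, 34.67], grand mean 34.519
SSB = Σnᵢ(x̄ᵢ−x̄)² = 1013.657; SSW = ΣΣ(x−x̄ᵢ)² = 537.083
MSB = 1013.657/2 = 506.8287; MSW = 537.083/24 = 22.3785
F = MSB/MSW = 22.6480
df = (2, 24)

test statistic = 22.648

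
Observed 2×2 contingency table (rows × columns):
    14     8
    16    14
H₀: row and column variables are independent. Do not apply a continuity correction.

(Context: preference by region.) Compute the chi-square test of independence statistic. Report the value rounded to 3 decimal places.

Row totals [22, 30], col totals [30, 22], n=52
χ² = (14−12.69)²/12.69 + (8−9.31)²/9.31 + (16−17.31)²/17.31 + (14−12.69)²/12.69 = 0.5520
df = 1

test statistic = 0.552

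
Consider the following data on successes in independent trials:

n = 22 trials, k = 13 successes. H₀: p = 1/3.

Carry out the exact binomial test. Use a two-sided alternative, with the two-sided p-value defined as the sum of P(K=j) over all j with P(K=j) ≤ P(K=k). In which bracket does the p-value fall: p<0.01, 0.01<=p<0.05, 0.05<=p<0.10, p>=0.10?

p-value bracket: 0.01<=p<0.05

Exact binomial: n=22, k=13, p₀=1/3=0.3333
P(X=j) = C(n,j)·p₀^j·(1−p₀)^(n−j); p = Σ P(X=j) over j with P(X=j) ≤ P(X=13)
p-value (two-sided) = 0.02093
→ bracket: 0.01<=p<0.05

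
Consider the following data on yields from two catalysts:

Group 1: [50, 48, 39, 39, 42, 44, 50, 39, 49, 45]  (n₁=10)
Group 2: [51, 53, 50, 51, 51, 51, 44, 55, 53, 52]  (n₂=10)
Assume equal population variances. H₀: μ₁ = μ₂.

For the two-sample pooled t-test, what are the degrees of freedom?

df = n₁ + n₂ − 2 = 10 + 10 − 2 = 18

degrees of freedom = 18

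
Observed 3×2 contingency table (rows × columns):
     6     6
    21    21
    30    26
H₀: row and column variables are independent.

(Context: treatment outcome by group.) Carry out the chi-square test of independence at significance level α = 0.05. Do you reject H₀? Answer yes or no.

reject H₀: no

Row totals [12, 42, 56], col totals [57, 53], n=110
χ² = (6−6.22)²/6.22 + (6−5.78)²/5.78 + (21−21.76)²/21.76 + (21−20.24)²/20.24 + (30−29.02)²/29.02 + (26−26.98)²/26.98 = 0.1404
df = 2
p-value (upper-tail) = 0.93219
At α=0.05: p ≥ α → fail to reject H₀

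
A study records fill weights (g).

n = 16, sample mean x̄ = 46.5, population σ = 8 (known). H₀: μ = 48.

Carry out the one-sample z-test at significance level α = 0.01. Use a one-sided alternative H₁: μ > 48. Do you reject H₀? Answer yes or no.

SE = σ/√n = 8/√16 = 2.0000
z = (x̄−μ₀)/SE = (46.5−48)/2.0000 = -0.7500
p-value (one-sided, H₁ greater) = 0.77337
At α=0.01: p ≥ α → fail to reject H₀

reject H₀: no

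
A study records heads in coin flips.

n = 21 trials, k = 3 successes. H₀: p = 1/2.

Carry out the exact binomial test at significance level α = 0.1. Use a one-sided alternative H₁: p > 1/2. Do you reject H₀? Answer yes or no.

Exact binomial: n=21, k=3, p₀=1/2=0.5000
P(X≥3) from Σ C(n,i)·p₀^i·(1−p₀)^(n−i)
p-value (one-sided, H₁ greater) = 0.99989
At α=0.1: p ≥ α → fail to reject H₀

reject H₀: no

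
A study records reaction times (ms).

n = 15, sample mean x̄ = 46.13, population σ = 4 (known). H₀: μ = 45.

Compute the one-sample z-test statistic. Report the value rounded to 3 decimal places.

test statistic = 1.094

SE = σ/√n = 4/√15 = 1.0328
z = (x̄−μ₀)/SE = (46.13−45)/1.0328 = 1.0941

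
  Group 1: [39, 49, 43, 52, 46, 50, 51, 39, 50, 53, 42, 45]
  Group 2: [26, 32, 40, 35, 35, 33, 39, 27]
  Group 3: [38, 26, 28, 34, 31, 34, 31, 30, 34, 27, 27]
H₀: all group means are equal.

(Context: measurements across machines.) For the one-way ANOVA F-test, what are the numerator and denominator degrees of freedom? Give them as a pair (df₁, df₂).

k = 3 groups, N = 31 total
df = (k−1, N−k) = (3−1, 31−3) = (2, 28)

degrees of freedom = [2, 28]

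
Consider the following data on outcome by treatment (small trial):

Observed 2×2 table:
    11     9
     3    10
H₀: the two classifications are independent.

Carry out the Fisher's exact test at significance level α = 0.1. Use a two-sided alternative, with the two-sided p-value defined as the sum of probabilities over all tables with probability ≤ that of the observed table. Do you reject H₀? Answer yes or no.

reject H₀: yes

Margins: r₁=20, r₂=13, c₁=14, c₂=19, n=33
p_obs = C(20,11)·C(13,3)/C(33,14); sum pmf over tables with pmf ≤ p_obs
p-value (two-sided) = 0.08729
At α=0.1: p < α → reject H₀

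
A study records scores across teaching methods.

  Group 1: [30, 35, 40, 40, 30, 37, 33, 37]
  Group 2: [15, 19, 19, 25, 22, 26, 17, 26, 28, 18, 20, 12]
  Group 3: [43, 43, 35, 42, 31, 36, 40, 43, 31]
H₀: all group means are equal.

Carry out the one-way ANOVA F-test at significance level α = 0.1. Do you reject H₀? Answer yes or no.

Group means [35.25, 20.58, 38.22], grand mean 30.103
SSB = Σnᵢ(x̄ᵢ−x̄)² = 1892.717; SSW = ΣΣ(x−x̄ᵢ)² = 581.972
MSB = 1892.717/2 = 946.3587; MSW = 581.972/26 = 22.3835
F = MSB/MSW = 42.2792
df = (2, 26)
p-value (upper-tail) = 0.00000
At α=0.1: p < α → reject H₀

reject H₀: yes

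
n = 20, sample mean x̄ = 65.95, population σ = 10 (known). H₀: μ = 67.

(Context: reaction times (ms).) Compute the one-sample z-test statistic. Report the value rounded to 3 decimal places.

test statistic = -0.470

SE = σ/√n = 10/√20 = 2.2361
z = (x̄−μ₀)/SE = (65.95−67)/2.2361 = -0.4696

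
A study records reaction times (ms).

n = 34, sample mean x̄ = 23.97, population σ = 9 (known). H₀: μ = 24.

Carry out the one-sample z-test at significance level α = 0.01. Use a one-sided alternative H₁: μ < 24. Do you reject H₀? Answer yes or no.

SE = σ/√n = 9/√34 = 1.5435
z = (x̄−μ₀)/SE = (23.97−24)/1.5435 = -0.0194
p-value (one-sided, H₁ less) = 0.49225
At α=0.01: p ≥ α → fail to reject H₀

reject H₀: no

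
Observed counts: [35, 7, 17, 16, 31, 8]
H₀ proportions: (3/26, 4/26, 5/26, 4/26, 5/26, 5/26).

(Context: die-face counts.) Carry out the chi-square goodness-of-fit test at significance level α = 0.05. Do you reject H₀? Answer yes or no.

reject H₀: yes

n = 114; E_i = n·p_i = [13.15, 17.54, 21.92, 17.54, 21.92, 21.92]
χ² = (35−13.15)²/13.15 + (7−17.54)²/17.54 + (17−21.92)²/21.92 + (16−17.54)²/17.54 + (31−21.92)²/21.92 + (8−21.92)²/21.92 = 56.4558
df = 5
p-value (upper-tail) = 0.00000
At α=0.05: p < α → reject H₀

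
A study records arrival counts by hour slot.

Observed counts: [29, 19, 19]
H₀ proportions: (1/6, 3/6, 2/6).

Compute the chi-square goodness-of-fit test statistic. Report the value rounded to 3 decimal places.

test statistic = 35.254

n = 67; E_i = n·p_i = [11.17, 33.50, 22.33]
χ² = (29−11.17)²/11.17 + (19−33.50)²/33.50 + (19−22.33)²/22.33 = 35.2537
df = 2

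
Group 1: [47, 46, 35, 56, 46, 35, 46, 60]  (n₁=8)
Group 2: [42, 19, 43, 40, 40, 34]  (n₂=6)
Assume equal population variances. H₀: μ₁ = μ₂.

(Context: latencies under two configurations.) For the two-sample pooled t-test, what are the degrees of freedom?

df = n₁ + n₂ − 2 = 8 + 6 − 2 = 12

degrees of freedom = 12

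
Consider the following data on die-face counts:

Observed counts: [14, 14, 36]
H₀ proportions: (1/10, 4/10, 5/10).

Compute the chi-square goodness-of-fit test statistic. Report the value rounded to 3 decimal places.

test statistic = 14.781

n = 64; E_i = n·p_i = [6.40, 25.60, 32.00]
χ² = (14−6.40)²/6.40 + (14−25.60)²/25.60 + (36−32.00)²/32.00 = 14.7812
df = 2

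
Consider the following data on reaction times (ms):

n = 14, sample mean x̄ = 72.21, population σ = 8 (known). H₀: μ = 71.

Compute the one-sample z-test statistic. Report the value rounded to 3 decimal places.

test statistic = 0.566

SE = σ/√n = 8/√14 = 2.1381
z = (x̄−μ₀)/SE = (72.21−71)/2.1381 = 0.5659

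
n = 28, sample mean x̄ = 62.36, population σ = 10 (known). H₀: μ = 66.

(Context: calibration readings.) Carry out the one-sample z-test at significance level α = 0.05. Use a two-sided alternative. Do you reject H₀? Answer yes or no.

SE = σ/√n = 10/√28 = 1.8898
z = (x̄−μ₀)/SE = (62.36−66)/1.8898 = -1.9261
p-value (two-sided) = 0.05409
At α=0.05: p ≥ α → fail to reject H₀

reject H₀: no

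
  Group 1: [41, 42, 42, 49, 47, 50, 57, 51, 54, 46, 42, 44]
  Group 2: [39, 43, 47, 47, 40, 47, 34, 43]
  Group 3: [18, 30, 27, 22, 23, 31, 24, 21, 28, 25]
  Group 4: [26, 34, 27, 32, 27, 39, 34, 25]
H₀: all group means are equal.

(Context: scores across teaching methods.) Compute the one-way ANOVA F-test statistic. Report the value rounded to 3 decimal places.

Group means [47.08, 42.50, 24.90, 30.50], grand mean 36.789
SSB = Σnᵢ(x̄ᵢ−x̄)² = 3262.499; SSW = ΣΣ(x−x̄ᵢ)² = 777.817
MSB = 3262.499/3 = 1087.4997; MSW = 777.817/34 = 22.8770
F = MSB/MSW = 47.5369
df = (3, 34)

test statistic = 47.537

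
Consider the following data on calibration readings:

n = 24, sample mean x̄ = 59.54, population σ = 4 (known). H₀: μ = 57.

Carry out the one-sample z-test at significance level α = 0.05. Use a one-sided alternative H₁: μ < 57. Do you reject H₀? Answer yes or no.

reject H₀: no

SE = σ/√n = 4/√24 = 0.8165
z = (x̄−μ₀)/SE = (59.54−57)/0.8165 = 3.1109
p-value (one-sided, H₁ less) = 0.99907
At α=0.05: p ≥ α → fail to reject H₀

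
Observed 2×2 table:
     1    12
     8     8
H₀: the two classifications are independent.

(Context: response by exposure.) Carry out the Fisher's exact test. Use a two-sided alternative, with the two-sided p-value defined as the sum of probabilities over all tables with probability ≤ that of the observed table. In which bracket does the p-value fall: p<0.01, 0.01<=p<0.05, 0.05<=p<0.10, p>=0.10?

p-value bracket: 0.01<=p<0.05

Margins: r₁=13, r₂=16, c₁=9, c₂=20, n=29
p_obs = C(13,1)·C(16,8)/C(29,9); sum pmf over tables with pmf ≤ p_obs
p-value (two-sided) = 0.01998
→ bracket: 0.01<=p<0.05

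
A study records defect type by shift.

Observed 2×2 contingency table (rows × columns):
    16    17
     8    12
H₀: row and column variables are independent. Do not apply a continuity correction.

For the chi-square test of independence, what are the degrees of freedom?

degrees of freedom = 1

df = (r−1)(c−1) = (2−1)·(2−1) = 1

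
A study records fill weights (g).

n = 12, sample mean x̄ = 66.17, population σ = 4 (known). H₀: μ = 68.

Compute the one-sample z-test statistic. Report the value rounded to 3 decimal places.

test statistic = -1.585

SE = σ/√n = 4/√12 = 1.1547
z = (x̄−μ₀)/SE = (66.17−68)/1.1547 = -1.5848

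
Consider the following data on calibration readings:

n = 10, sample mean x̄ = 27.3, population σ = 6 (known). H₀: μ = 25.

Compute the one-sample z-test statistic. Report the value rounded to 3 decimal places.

SE = σ/√n = 6/√10 = 1.8974
z = (x̄−μ₀)/SE = (27.3−25)/1.8974 = 1.2122

test statistic = 1.212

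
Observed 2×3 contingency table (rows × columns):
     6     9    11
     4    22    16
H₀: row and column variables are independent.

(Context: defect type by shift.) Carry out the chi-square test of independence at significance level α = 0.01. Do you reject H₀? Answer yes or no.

Row totals [26, 42], col totals [10, 31, 27], n=68
χ² = (6−3.82)²/3.82 + (9−11.85)²/11.85 + (11−10.32)²/10.32 + (4−6.18)²/6.18 + (22−19.15)²/19.15 + (16−16.68)²/16.68 = 3.1894
df = 2
p-value (upper-tail) = 0.20297
At α=0.01: p ≥ α → fail to reject H₀

reject H₀: no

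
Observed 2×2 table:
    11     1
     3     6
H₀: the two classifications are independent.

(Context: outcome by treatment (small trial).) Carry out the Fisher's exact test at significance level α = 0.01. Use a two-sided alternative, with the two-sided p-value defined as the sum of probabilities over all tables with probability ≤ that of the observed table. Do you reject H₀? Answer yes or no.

reject H₀: no

Margins: r₁=12, r₂=9, c₁=14, c₂=7, n=21
p_obs = C(12,11)·C(9,3)/C(21,14); sum pmf over tables with pmf ≤ p_obs
p-value (two-sided) = 0.01579
At α=0.01: p ≥ α → fail to reject H₀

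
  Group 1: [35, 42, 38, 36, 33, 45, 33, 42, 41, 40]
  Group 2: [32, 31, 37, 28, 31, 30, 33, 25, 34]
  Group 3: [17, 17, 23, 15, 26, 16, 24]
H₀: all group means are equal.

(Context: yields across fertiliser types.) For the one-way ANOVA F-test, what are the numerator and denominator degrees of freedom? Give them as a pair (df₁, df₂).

k = 3 groups, N = 26 total
df = (k−1, N−k) = (3−1, 26−3) = (2, 23)

degrees of freedom = [2, 23]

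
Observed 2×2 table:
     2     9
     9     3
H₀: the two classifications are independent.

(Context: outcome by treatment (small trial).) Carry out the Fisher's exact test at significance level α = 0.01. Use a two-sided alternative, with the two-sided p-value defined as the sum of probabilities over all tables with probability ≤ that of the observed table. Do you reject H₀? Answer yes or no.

reject H₀: no

Margins: r₁=11, r₂=12, c₁=11, c₂=12, n=23
p_obs = C(11,2)·C(12,9)/C(23,11); sum pmf over tables with pmf ≤ p_obs
p-value (two-sided) = 0.01228
At α=0.01: p ≥ α → fail to reject H₀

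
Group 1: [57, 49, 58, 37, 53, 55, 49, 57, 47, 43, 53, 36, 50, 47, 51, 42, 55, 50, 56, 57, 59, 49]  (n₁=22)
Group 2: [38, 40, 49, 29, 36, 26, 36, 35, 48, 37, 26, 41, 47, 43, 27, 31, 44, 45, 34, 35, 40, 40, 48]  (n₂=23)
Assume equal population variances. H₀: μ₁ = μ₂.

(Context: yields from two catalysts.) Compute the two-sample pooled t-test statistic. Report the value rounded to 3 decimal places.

test statistic = 6.093

x̄₁=50.455, s₁=6.515, n₁=22
x̄₂=38.043, s₂=7.119, n₂=23
s_p² = [21·6.515² + 22·7.119²]/43 = 46.6607
SE = √(s_p²·(1/22+1/23)) = 2.0371
t = (50.455−38.043)/2.0371 = 6.0926
df = 43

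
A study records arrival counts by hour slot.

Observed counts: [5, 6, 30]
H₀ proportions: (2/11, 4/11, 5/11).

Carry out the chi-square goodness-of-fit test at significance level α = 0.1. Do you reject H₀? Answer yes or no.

n = 41; E_i = n·p_i = [7.45, 14.91, 18.64]
χ² = (5−7.45)²/7.45 + (6−14.91)²/14.91 + (30−18.64)²/18.64 = 13.0610
df = 2
p-value (upper-tail) = 0.00146
At α=0.1: p < α → reject H₀

reject H₀: yes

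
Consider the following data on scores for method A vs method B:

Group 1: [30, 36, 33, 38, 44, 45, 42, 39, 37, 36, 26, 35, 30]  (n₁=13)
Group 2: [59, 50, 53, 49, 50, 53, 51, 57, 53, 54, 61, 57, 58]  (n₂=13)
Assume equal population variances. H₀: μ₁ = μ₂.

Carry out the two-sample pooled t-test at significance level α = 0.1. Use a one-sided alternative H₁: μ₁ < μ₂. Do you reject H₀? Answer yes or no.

x̄₁=36.231, s₁=5.600, n₁=13
x̄₂=54.231, s₂=3.833, n₂=13
s_p² = [12·5.600² + 12·3.833²]/24 = 23.0256
SE = √(s_p²·(1/13+1/13)) = 1.8821
t = (36.231−54.231)/1.8821 = -9.5636
df = 24
p-value (one-sided, H₁ less) = 0.00000
At α=0.1: p < α → reject H₀

reject H₀: yes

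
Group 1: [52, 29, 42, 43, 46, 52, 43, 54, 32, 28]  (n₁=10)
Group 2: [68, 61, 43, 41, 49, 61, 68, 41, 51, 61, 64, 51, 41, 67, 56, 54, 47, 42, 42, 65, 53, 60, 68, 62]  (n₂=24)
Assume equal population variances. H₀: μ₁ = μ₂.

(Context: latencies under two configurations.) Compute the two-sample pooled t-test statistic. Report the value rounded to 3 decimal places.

x̄₁=42.100, s₁=9.585, n₁=10
x̄₂=54.833, s₂=9.827, n₂=24
s_p² = [9·9.585² + 23·9.827²]/32 = 95.2573
SE = √(s_p²·(1/10+1/24)) = 3.6735
t = (42.100−54.833)/3.6735 = -3.4662
df = 32

test statistic = -3.466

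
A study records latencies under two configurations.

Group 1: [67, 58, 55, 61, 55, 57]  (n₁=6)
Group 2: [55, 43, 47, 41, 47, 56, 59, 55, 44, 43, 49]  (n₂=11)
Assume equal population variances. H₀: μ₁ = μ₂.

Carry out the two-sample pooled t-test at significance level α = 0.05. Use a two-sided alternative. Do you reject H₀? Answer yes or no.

x̄₁=58.833, s₁=4.579, n₁=6
x̄₂=49.000, s₂=6.245, n₂=11
s_p² = [5·4.579² + 10·6.245²]/15 = 32.9889
SE = √(s_p²·(1/6+1/11)) = 2.9150
t = (58.833−49.000)/2.9150 = 3.3734
df = 15
p-value (two-sided) = 0.00418
At α=0.05: p < α → reject H₀

reject H₀: yes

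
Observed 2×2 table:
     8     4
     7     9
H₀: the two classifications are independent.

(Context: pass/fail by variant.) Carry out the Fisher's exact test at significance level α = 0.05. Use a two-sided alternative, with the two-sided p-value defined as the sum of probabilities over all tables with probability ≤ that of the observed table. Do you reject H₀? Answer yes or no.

reject H₀: no

Margins: r₁=12, r₂=16, c₁=15, c₂=13, n=28
p_obs = C(12,8)·C(16,7)/C(28,15); sum pmf over tables with pmf ≤ p_obs
p-value (two-sided) = 0.27606
At α=0.05: p ≥ α → fail to reject H₀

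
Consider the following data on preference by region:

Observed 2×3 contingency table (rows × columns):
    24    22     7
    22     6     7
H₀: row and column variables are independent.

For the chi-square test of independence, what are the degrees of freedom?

df = (r−1)(c−1) = (2−1)·(3−1) = 2

degrees of freedom = 2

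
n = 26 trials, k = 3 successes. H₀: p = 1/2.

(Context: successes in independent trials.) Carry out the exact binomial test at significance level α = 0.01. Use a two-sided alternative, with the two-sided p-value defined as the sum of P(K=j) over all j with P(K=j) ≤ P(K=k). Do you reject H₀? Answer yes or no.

Exact binomial: n=26, k=3, p₀=1/2=0.5000
P(X=j) = C(n,j)·p₀^j·(1−p₀)^(n−j); p = Σ P(X=j) over j with P(X=j) ≤ P(X=3)
p-value (two-sided) = 0.00009
At α=0.01: p < α → reject H₀

reject H₀: yes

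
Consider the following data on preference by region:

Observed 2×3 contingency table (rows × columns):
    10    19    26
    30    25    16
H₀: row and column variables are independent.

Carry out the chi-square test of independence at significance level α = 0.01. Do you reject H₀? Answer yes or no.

reject H₀: yes

Row totals [55, 71], col totals [40, 44, 42], n=126
χ² = (10−17.46)²/17.46 + (19−19.21)²/19.21 + (26−18.33)²/18.33 + (30−22.54)²/22.54 + (25−24.79)²/24.79 + (16−23.67)²/23.67 = 11.3504
df = 2
p-value (upper-tail) = 0.00343
At α=0.01: p < α → reject H₀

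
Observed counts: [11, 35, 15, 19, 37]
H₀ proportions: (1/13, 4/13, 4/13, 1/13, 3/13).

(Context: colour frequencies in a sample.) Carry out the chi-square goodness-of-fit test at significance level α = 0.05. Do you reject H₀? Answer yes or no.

reject H₀: yes

n = 117; E_i = n·p_i = [9.00, 36.00, 36.00, 9.00, 27.00]
χ² = (11−9.00)²/9.00 + (35−36.00)²/36.00 + (15−36.00)²/36.00 + (19−9.00)²/9.00 + (37−27.00)²/27.00 = 27.5370
df = 4
p-value (upper-tail) = 0.00002
At α=0.05: p < α → reject H₀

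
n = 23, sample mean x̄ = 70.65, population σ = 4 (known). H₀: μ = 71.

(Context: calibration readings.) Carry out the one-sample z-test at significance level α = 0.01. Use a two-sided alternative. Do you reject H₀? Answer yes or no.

SE = σ/√n = 4/√23 = 0.8341
z = (x̄−μ₀)/SE = (70.65−71)/0.8341 = -0.4196
p-value (two-sided) = 0.67475
At α=0.01: p ≥ α → fail to reject H₀

reject H₀: no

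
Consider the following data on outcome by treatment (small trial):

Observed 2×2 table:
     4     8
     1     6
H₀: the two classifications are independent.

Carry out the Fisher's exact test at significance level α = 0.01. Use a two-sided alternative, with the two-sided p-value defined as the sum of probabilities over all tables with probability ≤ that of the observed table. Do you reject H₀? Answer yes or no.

reject H₀: no

Margins: r₁=12, r₂=7, c₁=5, c₂=14, n=19
p_obs = C(12,4)·C(7,1)/C(19,5); sum pmf over tables with pmf ≤ p_obs
p-value (two-sided) = 0.60268
At α=0.01: p ≥ α → fail to reject H₀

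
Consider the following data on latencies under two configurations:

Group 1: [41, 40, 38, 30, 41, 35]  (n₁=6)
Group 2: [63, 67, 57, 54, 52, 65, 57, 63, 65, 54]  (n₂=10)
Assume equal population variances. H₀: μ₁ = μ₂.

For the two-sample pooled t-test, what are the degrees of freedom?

degrees of freedom = 14

df = n₁ + n₂ − 2 = 6 + 10 − 2 = 14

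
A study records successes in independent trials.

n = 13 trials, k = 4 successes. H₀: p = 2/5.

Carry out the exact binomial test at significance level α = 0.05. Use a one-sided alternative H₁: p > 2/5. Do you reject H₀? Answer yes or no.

Exact binomial: n=13, k=4, p₀=2/5=0.4000
P(X≥4) from Σ C(n,i)·p₀^i·(1−p₀)^(n−i)
p-value (one-sided, H₁ greater) = 0.83142
At α=0.05: p ≥ α → fail to reject H₀

reject H₀: no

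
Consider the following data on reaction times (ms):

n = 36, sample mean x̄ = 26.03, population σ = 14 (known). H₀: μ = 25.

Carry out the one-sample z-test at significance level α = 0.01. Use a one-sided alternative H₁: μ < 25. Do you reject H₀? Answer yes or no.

reject H₀: no

SE = σ/√n = 14/√36 = 2.3333
z = (x̄−μ₀)/SE = (26.03−25)/2.3333 = 0.4414
p-value (one-sided, H₁ less) = 0.67055
At α=0.01: p ≥ α → fail to reject H₀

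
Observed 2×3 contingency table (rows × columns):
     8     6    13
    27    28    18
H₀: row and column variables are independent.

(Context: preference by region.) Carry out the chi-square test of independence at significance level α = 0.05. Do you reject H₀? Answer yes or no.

reject H₀: no

Row totals [27, 73], col totals [35, 34, 31], n=100
χ² = (8−9.45)²/9.45 + (6−9.18)²/9.18 + (13−8.37)²/8.37 + (27−25.55)²/25.55 + (28−24.82)²/24.82 + (18−22.63)²/22.63 = 5.3222
df = 2
p-value (upper-tail) = 0.06987
At α=0.05: p ≥ α → fail to reject H₀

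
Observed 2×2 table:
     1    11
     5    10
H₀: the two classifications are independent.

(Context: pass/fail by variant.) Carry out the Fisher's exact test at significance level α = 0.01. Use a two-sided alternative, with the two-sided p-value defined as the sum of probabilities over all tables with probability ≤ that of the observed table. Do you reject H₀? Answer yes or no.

reject H₀: no

Margins: r₁=12, r₂=15, c₁=6, c₂=21, n=27
p_obs = C(12,1)·C(15,5)/C(27,6); sum pmf over tables with pmf ≤ p_obs
p-value (two-sided) = 0.18190
At α=0.01: p ≥ α → fail to reject H₀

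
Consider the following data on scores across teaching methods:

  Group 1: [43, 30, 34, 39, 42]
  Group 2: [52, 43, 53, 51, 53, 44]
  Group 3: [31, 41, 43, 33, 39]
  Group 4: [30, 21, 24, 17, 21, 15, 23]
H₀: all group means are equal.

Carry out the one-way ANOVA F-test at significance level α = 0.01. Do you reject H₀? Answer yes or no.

Group means [37.60, 49.33, 37.40, 21.57], grand mean 35.739
SSB = Σnᵢ(x̄ᵢ−x̄)² = 2544.987; SSW = ΣΣ(x−x̄ᵢ)² = 477.448
MSB = 2544.987/3 = 848.3291; MSW = 477.448/19 = 25.1288
F = MSB/MSW = 33.7592
df = (3, 19)
p-value (upper-tail) = 0.00000
At α=0.01: p < α → reject H₀

reject H₀: yes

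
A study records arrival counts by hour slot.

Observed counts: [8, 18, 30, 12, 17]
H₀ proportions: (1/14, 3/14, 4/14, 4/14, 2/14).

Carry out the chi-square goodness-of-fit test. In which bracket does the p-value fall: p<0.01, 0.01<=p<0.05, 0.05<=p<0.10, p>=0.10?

p-value bracket: 0.01<=p<0.05

n = 85; E_i = n·p_i = [6.07, 18.21, 24.29, 24.29, 12.14]
χ² = (8−6.07)²/6.07 + (18−18.21)²/18.21 + (30−24.29)²/24.29 + (12−24.29)²/24.29 + (17−12.14)²/12.14 = 10.1176
df = 4
p-value (upper-tail) = 0.03849
→ bracket: 0.01<=p<0.05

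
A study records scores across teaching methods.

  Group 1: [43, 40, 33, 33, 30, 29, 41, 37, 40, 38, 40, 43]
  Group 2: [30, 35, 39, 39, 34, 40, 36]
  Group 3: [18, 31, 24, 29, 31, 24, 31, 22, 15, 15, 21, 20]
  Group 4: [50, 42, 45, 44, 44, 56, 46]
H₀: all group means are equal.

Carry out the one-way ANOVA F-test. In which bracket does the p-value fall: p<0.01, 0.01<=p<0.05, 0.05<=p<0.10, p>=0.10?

p-value bracket: p<0.01

Group means [37.25, 36.14, 23.42, 46.71], grand mean 34.421
SSB = Σnᵢ(x̄ᵢ−x̄)² = 2627.811; SSW = ΣΣ(x−x̄ᵢ)² = 867.452
MSB = 2627.811/3 = 875.9369; MSW = 867.452/34 = 25.5133
F = MSB/MSW = 34.3326
df = (3, 34)
p-value (upper-tail) = 0.00000
→ bracket: p<0.01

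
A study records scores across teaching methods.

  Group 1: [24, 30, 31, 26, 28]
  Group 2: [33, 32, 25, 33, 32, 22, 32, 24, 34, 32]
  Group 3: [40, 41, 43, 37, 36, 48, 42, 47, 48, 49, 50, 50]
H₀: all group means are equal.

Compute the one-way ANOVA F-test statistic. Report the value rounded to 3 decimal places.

Group means [27.80, 29.90, 44.25], grand mean 35.889
SSB = Σnᵢ(x̄ᵢ−x̄)² = 1524.717; SSW = ΣΣ(x−x̄ᵢ)² = 487.950
MSB = 1524.717/2 = 762.3583; MSW = 487.950/24 = 20.3313
F = MSB/MSW = 37.4969
df = (2, 24)

test statistic = 37.497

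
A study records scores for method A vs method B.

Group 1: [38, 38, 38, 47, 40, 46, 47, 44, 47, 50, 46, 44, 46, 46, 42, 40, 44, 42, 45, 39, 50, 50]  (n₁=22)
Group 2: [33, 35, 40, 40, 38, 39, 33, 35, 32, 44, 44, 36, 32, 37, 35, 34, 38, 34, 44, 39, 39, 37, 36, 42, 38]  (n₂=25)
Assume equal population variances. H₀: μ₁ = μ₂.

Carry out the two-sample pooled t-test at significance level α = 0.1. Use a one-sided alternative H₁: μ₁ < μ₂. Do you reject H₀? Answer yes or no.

x̄₁=44.045, s₁=3.934, n₁=22
x̄₂=37.360, s₂=3.627, n₂=25
s_p² = [21·3.934² + 24·3.627²]/45 = 14.2381
SE = √(s_p²·(1/22+1/25)) = 1.1030
t = (44.045−37.360)/1.1030 = 6.0609
df = 45
p-value (one-sided, H₁ less) = 1.00000
At α=0.1: p ≥ α → fail to reject H₀

reject H₀: no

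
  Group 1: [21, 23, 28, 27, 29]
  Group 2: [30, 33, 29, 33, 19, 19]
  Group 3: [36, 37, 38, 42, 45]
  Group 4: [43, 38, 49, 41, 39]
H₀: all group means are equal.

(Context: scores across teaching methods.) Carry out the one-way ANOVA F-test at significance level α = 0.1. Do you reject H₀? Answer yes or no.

Group means [25.60, 27.17, 39.60, 42.00], grand mean 33.286
SSB = Σnᵢ(x̄ᵢ−x̄)² = 1099.052; SSW = ΣΣ(x−x̄ᵢ)² = 393.233
MSB = 1099.052/3 = 366.3508; MSW = 393.233/17 = 23.1314
F = MSB/MSW = 15.8378
df = (3, 17)
p-value (upper-tail) = 0.00004
At α=0.1: p < α → reject H₀

reject H₀: yes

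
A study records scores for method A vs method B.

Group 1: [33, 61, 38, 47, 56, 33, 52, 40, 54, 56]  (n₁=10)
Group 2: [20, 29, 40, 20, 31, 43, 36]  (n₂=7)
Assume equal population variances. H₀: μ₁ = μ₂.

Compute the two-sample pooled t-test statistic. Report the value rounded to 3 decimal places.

x̄₁=47.000, s₁=10.296, n₁=10
x̄₂=31.286, s₂=9.087, n₂=7
s_p² = [9·10.296² + 6·9.087²]/15 = 96.6286
SE = √(s_p²·(1/10+1/7)) = 4.8443
t = (47.000−31.286)/4.8443 = 3.2439
df = 15

test statistic = 3.244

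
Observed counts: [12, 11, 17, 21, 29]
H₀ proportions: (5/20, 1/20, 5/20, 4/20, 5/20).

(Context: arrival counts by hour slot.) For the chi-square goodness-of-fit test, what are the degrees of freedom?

df = k − 1 = 5 − 1 = 4

degrees of freedom = 4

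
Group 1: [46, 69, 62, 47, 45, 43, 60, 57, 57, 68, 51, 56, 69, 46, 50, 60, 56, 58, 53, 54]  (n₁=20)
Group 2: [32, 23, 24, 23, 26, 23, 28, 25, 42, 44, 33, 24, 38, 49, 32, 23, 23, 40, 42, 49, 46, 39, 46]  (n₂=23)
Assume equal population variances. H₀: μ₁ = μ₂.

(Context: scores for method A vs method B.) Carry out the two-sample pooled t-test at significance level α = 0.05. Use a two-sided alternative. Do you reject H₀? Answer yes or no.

reject H₀: yes

x̄₁=55.350, s₁=7.922, n₁=20
x̄₂=33.652, s₂=9.618, n₂=23
s_p² = [19·7.922² + 22·9.618²]/41 = 78.7260
SE = √(s_p²·(1/20+1/23)) = 2.7128
t = (55.350−33.652)/2.7128 = 7.9984
df = 41
p-value (two-sided) = 0.00000
At α=0.05: p < α → reject H₀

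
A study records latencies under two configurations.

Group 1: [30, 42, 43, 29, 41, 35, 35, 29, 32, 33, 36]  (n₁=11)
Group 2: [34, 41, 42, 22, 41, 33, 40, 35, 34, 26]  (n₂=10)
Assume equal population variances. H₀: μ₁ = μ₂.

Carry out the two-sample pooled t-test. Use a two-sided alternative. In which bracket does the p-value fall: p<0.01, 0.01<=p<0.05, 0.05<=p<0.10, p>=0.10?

p-value bracket: p>=0.10

x̄₁=35.000, s₁=5.099, n₁=11
x̄₂=34.800, s₂=6.680, n₂=10
s_p² = [10·5.099² + 9·6.680²]/19 = 34.8211
SE = √(s_p²·(1/11+1/10)) = 2.5783
t = (35.000−34.800)/2.5783 = 0.0776
df = 19
p-value (two-sided) = 0.93898
→ bracket: p>=0.10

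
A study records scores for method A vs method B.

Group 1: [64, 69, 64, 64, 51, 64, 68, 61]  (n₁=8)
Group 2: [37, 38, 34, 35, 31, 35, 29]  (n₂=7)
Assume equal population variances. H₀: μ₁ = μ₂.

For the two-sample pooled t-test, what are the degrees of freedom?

df = n₁ + n₂ − 2 = 8 + 7 − 2 = 13

degrees of freedom = 13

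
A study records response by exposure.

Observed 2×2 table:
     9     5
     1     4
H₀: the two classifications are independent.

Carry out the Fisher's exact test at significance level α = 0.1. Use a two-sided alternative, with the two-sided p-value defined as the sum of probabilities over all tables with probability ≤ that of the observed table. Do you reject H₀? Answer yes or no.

reject H₀: no

Margins: r₁=14, r₂=5, c₁=10, c₂=9, n=19
p_obs = C(14,9)·C(5,1)/C(19,10); sum pmf over tables with pmf ≤ p_obs
p-value (two-sided) = 0.14087
At α=0.1: p ≥ α → fail to reject H₀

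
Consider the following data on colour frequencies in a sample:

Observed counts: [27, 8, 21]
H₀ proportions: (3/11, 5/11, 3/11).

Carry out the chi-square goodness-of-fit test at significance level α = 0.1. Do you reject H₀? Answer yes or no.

n = 56; E_i = n·p_i = [15.27, 25.45, 15.27]
χ² = (27−15.27)²/15.27 + (8−25.45)²/25.45 + (21−15.27)²/15.27 = 23.1214
df = 2
p-value (upper-tail) = 0.00001
At α=0.1: p < α → reject H₀

reject H₀: yes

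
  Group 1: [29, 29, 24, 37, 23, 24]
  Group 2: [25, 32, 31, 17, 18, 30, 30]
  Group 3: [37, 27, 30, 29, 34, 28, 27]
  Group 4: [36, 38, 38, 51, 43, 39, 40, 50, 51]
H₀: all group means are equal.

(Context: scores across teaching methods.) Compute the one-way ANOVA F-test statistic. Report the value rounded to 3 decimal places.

test statistic = 15.525

Group means [27.67, 26.14, 30.29, 42.89], grand mean 32.655
SSB = Σnᵢ(x̄ᵢ−x̄)² = 1428.044; SSW = ΣΣ(x−x̄ᵢ)² = 766.508
MSB = 1428.044/3 = 476.0146; MSW = 766.508/25 = 30.6603
F = MSB/MSW = 15.5254
df = (3, 25)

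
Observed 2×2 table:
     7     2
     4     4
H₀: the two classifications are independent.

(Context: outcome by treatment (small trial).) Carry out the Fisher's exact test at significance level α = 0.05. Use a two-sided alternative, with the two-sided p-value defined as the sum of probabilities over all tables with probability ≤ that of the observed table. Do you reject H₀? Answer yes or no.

Margins: r₁=9, r₂=8, c₁=11, c₂=6, n=17
p_obs = C(9,7)·C(8,4)/C(17,11); sum pmf over tables with pmf ≤ p_obs
p-value (two-sided) = 0.33484
At α=0.05: p ≥ α → fail to reject H₀

reject H₀: no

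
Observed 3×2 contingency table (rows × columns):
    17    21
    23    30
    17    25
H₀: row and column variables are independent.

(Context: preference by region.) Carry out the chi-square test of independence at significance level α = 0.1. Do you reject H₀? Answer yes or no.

Row totals [38, 53, 42], col totals [57, 76], n=133
χ² = (17−16.29)²/16.29 + (21−21.71)²/21.71 + (23−22.71)²/22.71 + (30−30.29)²/30.29 + (17−18.00)²/18.00 + (25−24.00)²/24.00 = 0.1583
df = 2
p-value (upper-tail) = 0.92388
At α=0.1: p ≥ α → fail to reject H₀

reject H₀: no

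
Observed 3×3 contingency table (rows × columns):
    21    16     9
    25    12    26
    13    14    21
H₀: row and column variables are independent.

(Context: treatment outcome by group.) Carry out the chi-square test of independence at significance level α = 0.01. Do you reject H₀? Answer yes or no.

Row totals [46, 63, 48], col totals [59, 42, 56], n=157
χ² = (21−17.29)²/17.29 + (16−12.31)²/12.31 + (9−16.41)²/16.41 + (25−23.68)²/23.68 + (12−16.85)²/16.85 + (26−22.47)²/22.47 + (13−18.04)²/18.04 + (14−12.84)²/12.84 + (21−17.12)²/17.12 = 9.6678
df = 4
p-value (upper-tail) = 0.04641
At α=0.01: p ≥ α → fail to reject H₀

reject H₀: no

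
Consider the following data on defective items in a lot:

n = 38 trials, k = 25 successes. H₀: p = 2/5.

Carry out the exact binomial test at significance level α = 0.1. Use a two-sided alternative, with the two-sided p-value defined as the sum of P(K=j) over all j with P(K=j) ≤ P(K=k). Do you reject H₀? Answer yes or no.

Exact binomial: n=38, k=25, p₀=2/5=0.4000
P(X=j) = C(n,j)·p₀^j·(1−p₀)^(n−j); p = Σ P(X=j) over j with P(X=j) ≤ P(X=25)
p-value (two-sided) = 0.00148
At α=0.1: p < α → reject H₀

reject H₀: yes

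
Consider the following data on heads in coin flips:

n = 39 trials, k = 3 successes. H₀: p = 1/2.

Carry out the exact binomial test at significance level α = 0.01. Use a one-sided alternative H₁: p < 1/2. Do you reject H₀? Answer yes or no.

Exact binomial: n=39, k=3, p₀=1/2=0.5000
P(X≤3) from Σ C(n,i)·p₀^i·(1−p₀)^(n−i)
p-value (one-sided, H₁ less) = 0.00000
At α=0.01: p < α → reject H₀

reject H₀: yes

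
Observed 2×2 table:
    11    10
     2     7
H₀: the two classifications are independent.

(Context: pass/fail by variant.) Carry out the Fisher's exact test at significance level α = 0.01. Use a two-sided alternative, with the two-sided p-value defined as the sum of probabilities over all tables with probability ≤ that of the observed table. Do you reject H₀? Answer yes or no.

reject H₀: no

Margins: r₁=21, r₂=9, c₁=13, c₂=17, n=30
p_obs = C(21,11)·C(9,2)/C(30,13); sum pmf over tables with pmf ≤ p_obs
p-value (two-sided) = 0.22927
At α=0.01: p ≥ α → fail to reject H₀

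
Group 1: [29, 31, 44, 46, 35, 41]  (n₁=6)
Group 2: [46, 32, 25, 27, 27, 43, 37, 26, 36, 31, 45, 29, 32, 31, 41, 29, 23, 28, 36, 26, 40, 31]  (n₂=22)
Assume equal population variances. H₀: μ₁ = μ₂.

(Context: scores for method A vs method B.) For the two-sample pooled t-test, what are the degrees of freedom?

df = n₁ + n₂ − 2 = 6 + 22 − 2 = 26

degrees of freedom = 26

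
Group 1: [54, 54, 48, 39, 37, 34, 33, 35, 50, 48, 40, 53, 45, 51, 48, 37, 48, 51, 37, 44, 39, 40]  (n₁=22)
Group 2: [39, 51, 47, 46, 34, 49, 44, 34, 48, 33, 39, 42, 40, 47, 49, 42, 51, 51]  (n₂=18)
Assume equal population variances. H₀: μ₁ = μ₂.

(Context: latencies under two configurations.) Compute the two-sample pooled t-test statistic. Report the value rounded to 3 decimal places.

x̄₁=43.864, s₁=6.937, n₁=22
x̄₂=43.667, s₂=6.078, n₂=18
s_p² = [21·6.937² + 17·6.078²]/38 = 43.1208
SE = √(s_p²·(1/22+1/18)) = 2.0870
t = (43.864−43.667)/2.0870 = 0.0944
df = 38

test statistic = 0.094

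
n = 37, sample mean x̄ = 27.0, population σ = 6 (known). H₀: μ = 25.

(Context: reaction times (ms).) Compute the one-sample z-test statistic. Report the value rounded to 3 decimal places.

test statistic = 2.028

SE = σ/√n = 6/√37 = 0.9864
z = (x̄−μ₀)/SE = (27.0−25)/0.9864 = 2.0276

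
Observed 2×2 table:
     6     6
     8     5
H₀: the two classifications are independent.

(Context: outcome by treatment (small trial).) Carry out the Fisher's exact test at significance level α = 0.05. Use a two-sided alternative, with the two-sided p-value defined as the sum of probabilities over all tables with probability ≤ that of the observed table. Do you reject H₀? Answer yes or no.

reject H₀: no

Margins: r₁=12, r₂=13, c₁=14, c₂=11, n=25
p_obs = C(12,6)·C(13,8)/C(25,14); sum pmf over tables with pmf ≤ p_obs
p-value (two-sided) = 0.69510
At α=0.05: p ≥ α → fail to reject H₀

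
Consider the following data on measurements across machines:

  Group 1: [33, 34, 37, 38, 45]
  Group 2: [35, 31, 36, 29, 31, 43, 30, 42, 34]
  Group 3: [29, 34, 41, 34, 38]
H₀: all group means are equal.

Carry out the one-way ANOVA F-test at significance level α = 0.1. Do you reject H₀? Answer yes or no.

reject H₀: no

Group means [37.40, 34.56, 35.20], grand mean 35.474
SSB = Σnᵢ(x̄ᵢ−x̄)² = 26.515; SSW = ΣΣ(x−x̄ᵢ)² = 378.222
MSB = 26.515/2 = 13.2573; MSW = 378.222/16 = 23.6389
F = MSB/MSW = 0.5608
df = (2, 16)
p-value (upper-tail) = 0.58156
At α=0.1: p ≥ α → fail to reject H₀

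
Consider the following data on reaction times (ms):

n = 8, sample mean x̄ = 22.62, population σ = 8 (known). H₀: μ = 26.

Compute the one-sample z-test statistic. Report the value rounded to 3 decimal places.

test statistic = -1.195

SE = σ/√n = 8/√8 = 2.8284
z = (x̄−μ₀)/SE = (22.62−26)/2.8284 = -1.1950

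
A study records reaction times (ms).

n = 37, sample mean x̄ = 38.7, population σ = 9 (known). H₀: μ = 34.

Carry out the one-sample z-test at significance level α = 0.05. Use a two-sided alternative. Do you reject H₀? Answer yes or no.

reject H₀: yes

SE = σ/√n = 9/√37 = 1.4796
z = (x̄−μ₀)/SE = (38.7−34)/1.4796 = 3.1766
p-value (two-sided) = 0.00149
At α=0.05: p < α → reject H₀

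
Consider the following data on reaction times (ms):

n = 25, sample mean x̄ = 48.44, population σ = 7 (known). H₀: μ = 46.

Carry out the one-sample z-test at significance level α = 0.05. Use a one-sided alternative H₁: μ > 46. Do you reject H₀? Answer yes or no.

SE = σ/√n = 7/√25 = 1.4000
z = (x̄−μ₀)/SE = (48.44−46)/1.4000 = 1.7429
p-value (one-sided, H₁ greater) = 0.04068
At α=0.05: p < α → reject H₀

reject H₀: yes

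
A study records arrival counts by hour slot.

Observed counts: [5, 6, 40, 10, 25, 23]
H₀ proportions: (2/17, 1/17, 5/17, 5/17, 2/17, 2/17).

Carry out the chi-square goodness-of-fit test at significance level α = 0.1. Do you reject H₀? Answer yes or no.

reject H₀: yes

n = 109; E_i = n·p_i = [12.82, 6.41, 32.06, 32.06, 12.82, 12.82]
χ² = (5−12.82)²/12.82 + (6−6.41)²/6.41 + (40−32.06)²/32.06 + (10−32.06)²/32.06 + (25−12.82)²/12.82 + (23−12.82)²/12.82 = 41.5826
df = 5
p-value (upper-tail) = 0.00000
At α=0.1: p < α → reject H₀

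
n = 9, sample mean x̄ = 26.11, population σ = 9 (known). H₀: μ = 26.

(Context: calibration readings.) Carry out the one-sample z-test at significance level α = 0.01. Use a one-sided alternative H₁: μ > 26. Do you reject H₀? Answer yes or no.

reject H₀: no

SE = σ/√n = 9/√9 = 3.0000
z = (x̄−μ₀)/SE = (26.11−26)/3.0000 = 0.0367
p-value (one-sided, H₁ greater) = 0.48538
At α=0.01: p ≥ α → fail to reject H₀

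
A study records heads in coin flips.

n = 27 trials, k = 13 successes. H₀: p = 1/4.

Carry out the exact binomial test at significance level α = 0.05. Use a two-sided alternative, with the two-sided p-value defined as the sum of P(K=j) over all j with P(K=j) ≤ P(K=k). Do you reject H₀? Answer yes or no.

reject H₀: yes

Exact binomial: n=27, k=13, p₀=1/4=0.2500
P(X=j) = C(n,j)·p₀^j·(1−p₀)^(n−j); p = Σ P(X=j) over j with P(X=j) ≤ P(X=13)
p-value (two-sided) = 0.01201
At α=0.05: p < α → reject H₀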